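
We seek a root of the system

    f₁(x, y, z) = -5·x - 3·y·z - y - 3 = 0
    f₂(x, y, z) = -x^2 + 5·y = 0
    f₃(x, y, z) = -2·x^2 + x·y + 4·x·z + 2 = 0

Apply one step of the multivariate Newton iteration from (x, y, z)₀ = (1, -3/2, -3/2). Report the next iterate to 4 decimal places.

(1.0872, 0.2349, 0.1920)

At (1, -3/2, -3/2): F = (-13.2500, -8.5000, -7.5000).
Jacobian J = [[-5, -3·z - 1, -3·y], [-2·x, 5, 0], [-4·x + y + 4·z, x, 4·x]].
At the point, J = [[-5.0000, 3.5000, 4.5000], [-2.0000, 5.0000, 0.0000], [-11.5000, 1.0000, 4.0000]] (det J = 177.7500).
Solving J·Δ = −F gives Δ = (0.0872, 1.7349, 1.6920).
Then the next iterate is (x, y, z)₁ = (1.0872, 0.2349, 0.1920).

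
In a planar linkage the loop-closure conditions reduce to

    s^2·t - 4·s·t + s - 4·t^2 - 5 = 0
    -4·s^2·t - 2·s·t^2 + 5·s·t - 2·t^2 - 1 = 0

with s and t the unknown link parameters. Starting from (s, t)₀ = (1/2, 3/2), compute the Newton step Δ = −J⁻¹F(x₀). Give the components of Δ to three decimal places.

(3.021, -1.942)

At (1/2, 3/2): F = (-16.125, -5.500).
Jacobian J = [[2·s·t - 4·t + 1, s^2 - 4·s - 8·t], [-8·s·t - 2·t^2 + 5·t, -4·s^2 - 4·s·t + 5·s - 4·t]].
At the point, J = [[-3.500, -13.750], [-3.000, -7.500]] (det J = -15.000).
Solving J·Δ = −F gives Δ = (3.021, -1.942).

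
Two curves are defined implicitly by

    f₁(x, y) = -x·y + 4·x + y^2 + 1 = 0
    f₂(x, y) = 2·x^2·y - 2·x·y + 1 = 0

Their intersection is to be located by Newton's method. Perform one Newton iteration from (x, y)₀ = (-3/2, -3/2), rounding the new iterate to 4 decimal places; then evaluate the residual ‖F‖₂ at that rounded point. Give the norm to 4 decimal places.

At (-3/2, -3/2): F = (-5.0000, -10.2500).
Jacobian J = [[-y + 4, -x + 2·y], [4·x·y - 2·y, 2·x^2 - 2·x]].
At the point, J = [[5.5000, -1.5000], [12.0000, 7.5000]] (det J = 59.2500).
Solving J·Δ = −F gives Δ = (0.8924, -0.0612).
Then the next iterate is (x, y)₁ = (-0.6076, -1.5612).
Re-evaluating at (-0.6076, -1.5612): F = (0.058360, -2.049891), so ‖F‖₂ = 2.0507.

2.0507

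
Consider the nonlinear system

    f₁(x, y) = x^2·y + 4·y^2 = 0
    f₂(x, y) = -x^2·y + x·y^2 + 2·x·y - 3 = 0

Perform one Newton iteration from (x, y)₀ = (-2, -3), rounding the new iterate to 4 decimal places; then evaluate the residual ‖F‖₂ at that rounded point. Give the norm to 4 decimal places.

4.2857

At (-2, -3): F = (24.0000, 3.0000).
Jacobian J = [[2·x·y, x^2 + 8·y], [-2·x·y + y^2 + 2·y, -x^2 + 2·x·y + 2·x]].
At the point, J = [[12.0000, -20.0000], [-9.0000, 4.0000]] (det J = -132.0000).
Solving J·Δ = −F gives Δ = (1.1818, 1.9091).
Then the next iterate is (x, y)₁ = (-0.8182, -1.0909).
Re-evaluating at (-0.8182, -1.0909): F = (4.029947, -1.458256), so ‖F‖₂ = 4.2857.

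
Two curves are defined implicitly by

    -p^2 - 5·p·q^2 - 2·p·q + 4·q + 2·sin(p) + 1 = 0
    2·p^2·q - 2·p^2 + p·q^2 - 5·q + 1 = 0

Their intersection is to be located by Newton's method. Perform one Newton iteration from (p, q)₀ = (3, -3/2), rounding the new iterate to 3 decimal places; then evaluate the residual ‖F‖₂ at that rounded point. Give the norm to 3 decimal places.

13.516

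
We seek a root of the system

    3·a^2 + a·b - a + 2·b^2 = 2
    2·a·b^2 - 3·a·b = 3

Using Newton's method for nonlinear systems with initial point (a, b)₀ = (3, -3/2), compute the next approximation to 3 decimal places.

(1.667, -1.056)

At (3, -3/2): F = (22.000, 24.000).
Jacobian J = [[6·a + b - 1, a + 4·b], [2·b^2 - 3·b, 4·a·b - 3·a]].
At the point, J = [[15.500, -3.000], [9.000, -27.000]] (det J = -391.500).
Solving J·Δ = −F gives Δ = (-1.333, 0.444).
Then the next iterate is (a, b)₁ = (1.667, -1.056).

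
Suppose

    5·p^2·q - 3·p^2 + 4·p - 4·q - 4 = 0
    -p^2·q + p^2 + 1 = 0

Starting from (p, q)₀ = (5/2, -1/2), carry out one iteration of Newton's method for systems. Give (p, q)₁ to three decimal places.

(0.450, -1.300)

At (5/2, -1/2): F = (-26.375, 10.375).
Jacobian J = [[10·p·q - 6·p + 4, 5·p^2 - 4], [-2·p·q + 2·p, -p^2]].
At the point, J = [[-23.500, 27.250], [7.500, -6.250]] (det J = -57.500).
Solving J·Δ = −F gives Δ = (-2.050, -0.800).
Then the next iterate is (p, q)₁ = (0.450, -1.300).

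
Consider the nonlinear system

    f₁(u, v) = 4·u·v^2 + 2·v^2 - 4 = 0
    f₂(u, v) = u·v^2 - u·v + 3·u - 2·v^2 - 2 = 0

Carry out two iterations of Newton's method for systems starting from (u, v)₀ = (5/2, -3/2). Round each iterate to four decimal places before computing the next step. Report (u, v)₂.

At (5/2, -3/2): F = (23.0000, 10.3750).
Jacobian J = [[4·v^2, 8·u·v + 4·v], [v^2 - v + 3, 2·u·v - u - 4·v]].
At the point, J = [[9.0000, -36.0000], [6.7500, -4.0000]] (det J = 207.0000).
Solving J·Δ = −F gives Δ = (-1.3599, 0.2989).
Then the next iterate is (u, v)₁ = (1.1401, -1.2011).
Round to (1.1401, -1.2011) and repeat: F = (5.464303, 1.549147), J = [[5.770565, -15.759393], [5.643741, 0.925552]].
Δ = (-0.3126, 0.2323), so (u, v)₂ = (0.8275, -0.9688).

(0.8275, -0.9688)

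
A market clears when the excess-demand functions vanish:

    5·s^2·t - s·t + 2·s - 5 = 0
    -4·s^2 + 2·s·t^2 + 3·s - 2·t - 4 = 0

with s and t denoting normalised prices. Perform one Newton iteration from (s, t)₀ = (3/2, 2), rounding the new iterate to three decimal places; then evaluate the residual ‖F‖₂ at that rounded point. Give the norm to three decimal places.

3.662

At (3/2, 2): F = (17.500, -0.500).
Jacobian J = [[10·s·t - t + 2, 5·s^2 - s], [-8·s + 2·t^2 + 3, 4·s·t - 2]].
At the point, J = [[30.000, 9.750], [-1.000, 10.000]] (det J = 309.750).
Solving J·Δ = −F gives Δ = (-0.581, -0.008).
Then the next iterate is (s, t)₁ = (0.919, 1.992).
Re-evaluating at (0.919, 1.992): F = (3.41918, -1.31194), so ‖F‖₂ = 3.662.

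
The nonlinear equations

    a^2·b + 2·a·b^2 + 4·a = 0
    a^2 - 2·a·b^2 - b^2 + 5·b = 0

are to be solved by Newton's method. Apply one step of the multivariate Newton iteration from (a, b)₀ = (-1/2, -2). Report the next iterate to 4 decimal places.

At (-1/2, -2): F = (-6.5000, -9.7500).
Jacobian J = [[2·a·b + 2·b^2 + 4, a^2 + 4·a·b], [2·a - 2·b^2, -4·a·b - 2·b + 5]].
At the point, J = [[14.0000, 4.2500], [-9.0000, 5.0000]] (det J = 108.2500).
Solving J·Δ = −F gives Δ = (-0.0826, 1.8014).
Then the next iterate is (a, b)₁ = (-0.5826, -0.1986).

(-0.5826, -0.1986)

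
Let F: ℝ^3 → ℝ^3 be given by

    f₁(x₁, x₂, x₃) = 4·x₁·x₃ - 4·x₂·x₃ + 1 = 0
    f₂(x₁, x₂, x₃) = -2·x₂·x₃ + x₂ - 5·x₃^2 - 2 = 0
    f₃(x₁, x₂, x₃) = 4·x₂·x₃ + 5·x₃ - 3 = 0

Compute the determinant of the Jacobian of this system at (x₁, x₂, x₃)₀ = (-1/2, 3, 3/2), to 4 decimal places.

J = [[4·x₃, -4·x₃, 4·x₁ - 4·x₂], [0, -2·x₃ + 1, -2·x₂ - 10·x₃], [0, 4·x₃, 4·x₂ + 5]].
At the point, J = [[6.0000, -6.0000, -14.0000], [0.0000, -2.0000, -21.0000], [0.0000, 6.0000, 17.0000]].
det J = 552.0000.

552.0000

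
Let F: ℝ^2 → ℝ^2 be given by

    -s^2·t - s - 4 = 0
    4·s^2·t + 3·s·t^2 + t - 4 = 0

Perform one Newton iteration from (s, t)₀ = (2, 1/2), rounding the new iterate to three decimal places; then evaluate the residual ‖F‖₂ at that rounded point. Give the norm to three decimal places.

At (2, 1/2): F = (-8.000, 6.000).
Jacobian J = [[-2·s·t - 1, -s^2], [8·s·t + 3·t^2, 4·s^2 + 6·s·t + 1]].
At the point, J = [[-3.000, -4.000], [8.750, 23.000]] (det J = -34.000).
Solving J·Δ = −F gives Δ = (-4.706, 1.529).
Then the next iterate is (s, t)₁ = (-2.706, 2.029).
Re-evaluating at (-2.706, 2.029): F = (-16.15122, 24.03738), so ‖F‖₂ = 28.960.

28.960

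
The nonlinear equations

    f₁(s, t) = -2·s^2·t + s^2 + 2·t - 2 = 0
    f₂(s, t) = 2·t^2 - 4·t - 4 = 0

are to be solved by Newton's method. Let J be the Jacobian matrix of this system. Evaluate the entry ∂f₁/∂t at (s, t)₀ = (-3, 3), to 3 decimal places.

-16.000

∂f₁/∂t = -2·s^2 + 2.
At (-3, 3) this is -16.000.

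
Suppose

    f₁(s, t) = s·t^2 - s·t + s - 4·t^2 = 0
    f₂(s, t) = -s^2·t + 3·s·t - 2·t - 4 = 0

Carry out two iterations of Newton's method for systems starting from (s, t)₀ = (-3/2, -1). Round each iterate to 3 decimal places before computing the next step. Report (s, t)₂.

(3.561, -1.191)

At (-3/2, -1): F = (-8.500, 4.750).
Jacobian J = [[t^2 - t + 1, 2·s·t - s - 8·t], [-2·s·t + 3·t, -s^2 + 3·s - 2]].
At the point, J = [[3.000, 12.500], [-6.000, -8.750]] (det J = 48.750).
Solving J·Δ = −F gives Δ = (-0.308, 0.754).
Then the next iterate is (s, t)₁ = (-1.808, -0.246).
Round to (-1.808, -0.246) and repeat: F = (-2.60424, -1.36956), J = [[1.30652, 4.66554], [-1.62754, -10.69286]].
Δ = (5.369, -0.945), so (s, t)₂ = (3.561, -1.191).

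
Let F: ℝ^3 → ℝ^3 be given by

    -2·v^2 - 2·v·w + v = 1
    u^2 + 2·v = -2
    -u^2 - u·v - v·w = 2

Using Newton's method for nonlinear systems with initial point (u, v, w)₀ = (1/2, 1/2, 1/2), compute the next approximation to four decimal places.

(-0.8333, -0.4583, 0.9167)

At (1/2, 1/2, 1/2): F = (-1.5000, 3.2500, -2.7500).
Jacobian J = [[0, -4·v - 2·w + 1, -2·v], [2·u, 2, 0], [-2·u - v, -u - w, -v]].
At the point, J = [[0.0000, -2.0000, -1.0000], [1.0000, 2.0000, 0.0000], [-1.5000, -1.0000, -0.5000]] (det J = -3.0000).
Solving J·Δ = −F gives Δ = (-1.3333, -0.9583, 0.4167).
Then the next iterate is (u, v, w)₁ = (-0.8333, -0.4583, 0.9167).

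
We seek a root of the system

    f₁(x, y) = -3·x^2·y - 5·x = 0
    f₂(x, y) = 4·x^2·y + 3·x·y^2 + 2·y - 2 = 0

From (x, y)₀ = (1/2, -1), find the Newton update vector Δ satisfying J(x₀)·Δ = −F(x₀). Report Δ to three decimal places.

At (1/2, -1): F = (-1.750, -3.500).
Jacobian J = [[-6·x·y - 5, -3·x^2], [8·x·y + 3·y^2, 4·x^2 + 6·x·y + 2]].
At the point, J = [[-2.000, -0.750], [-1.000, 0.000]] (det J = -0.750).
Solving J·Δ = −F gives Δ = (-3.500, 7.000).

(-3.500, 7.000)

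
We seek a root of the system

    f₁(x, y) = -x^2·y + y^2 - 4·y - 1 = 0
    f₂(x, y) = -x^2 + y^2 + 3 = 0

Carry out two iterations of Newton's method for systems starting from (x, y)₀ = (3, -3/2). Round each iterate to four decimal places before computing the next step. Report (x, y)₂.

At (3, -3/2): F = (20.7500, -3.7500).
Jacobian J = [[-2·x·y, -x^2 + 2·y - 4], [-2·x, 2·y]].
At the point, J = [[9.0000, -16.0000], [-6.0000, -3.0000]] (det J = -123.0000).
Solving J·Δ = −F gives Δ = (-0.9939, 0.7378).
Then the next iterate is (x, y)₁ = (2.0061, -0.7622).
Round to (2.0061, -0.7622) and repeat: F = (5.697175, -0.443488), J = [[3.058099, -9.548837], [-4.0122, -1.5244]].
Δ = (-0.3006, 0.5004), so (x, y)₂ = (1.7055, -0.2618).

(1.7055, -0.2618)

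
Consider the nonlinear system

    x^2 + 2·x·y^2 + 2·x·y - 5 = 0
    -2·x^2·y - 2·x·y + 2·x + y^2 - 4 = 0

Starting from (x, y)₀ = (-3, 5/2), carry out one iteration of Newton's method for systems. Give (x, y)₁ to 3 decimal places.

At (-3, 5/2): F = (-48.500, -33.750).
Jacobian J = [[2·x + 2·y^2 + 2·y, 4·x·y + 2·x], [-4·x·y - 2·y + 2, -2·x^2 - 2·x + 2·y]].
At the point, J = [[11.500, -36.000], [27.000, -7.000]] (det J = 891.500).
Solving J·Δ = −F gives Δ = (0.982, -1.034).
Then the next iterate is (x, y)₁ = (-2.018, 1.466).

(-2.018, 1.466)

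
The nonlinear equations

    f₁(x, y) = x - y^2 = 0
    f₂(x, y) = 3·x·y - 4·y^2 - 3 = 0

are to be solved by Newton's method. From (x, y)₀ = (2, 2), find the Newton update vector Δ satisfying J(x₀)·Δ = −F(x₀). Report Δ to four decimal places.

(0.5714, -0.3571)

At (2, 2): F = (-2.0000, -7.0000).
Jacobian J = [[1, -2·y], [3·y, 3·x - 8·y]].
At the point, J = [[1.0000, -4.0000], [6.0000, -10.0000]] (det J = 14.0000).
Solving J·Δ = −F gives Δ = (0.5714, -0.3571).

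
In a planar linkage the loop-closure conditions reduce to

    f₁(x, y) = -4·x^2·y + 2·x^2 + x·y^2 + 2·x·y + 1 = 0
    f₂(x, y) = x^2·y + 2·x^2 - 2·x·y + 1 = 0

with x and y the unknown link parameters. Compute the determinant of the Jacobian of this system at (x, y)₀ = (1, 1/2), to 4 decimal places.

2.7500

J = [[-8·x·y + 4·x + y^2 + 2·y, -4·x^2 + 2·x·y + 2·x], [2·x·y + 4·x - 2·y, x^2 - 2·x]].
At the point, J = [[1.2500, -1.0000], [4.0000, -1.0000]].
det J = 2.7500.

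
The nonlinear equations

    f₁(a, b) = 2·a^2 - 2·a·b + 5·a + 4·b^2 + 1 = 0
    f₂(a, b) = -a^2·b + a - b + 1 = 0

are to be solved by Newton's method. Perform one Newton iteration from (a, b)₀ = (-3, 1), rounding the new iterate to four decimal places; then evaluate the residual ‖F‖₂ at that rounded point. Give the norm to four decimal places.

At (-3, 1): F = (14.0000, -12.0000).
Jacobian J = [[4·a - 2·b + 5, -2·a + 8·b], [-2·a·b + 1, -a^2 - 1]].
At the point, J = [[-9.0000, 14.0000], [7.0000, -10.0000]] (det J = -8.0000).
Solving J·Δ = −F gives Δ = (3.5000, 1.2500).
Then the next iterate is (a, b)₁ = (0.5000, 2.2500).
Re-evaluating at (0.5000, 2.2500): F = (22.0000, -1.3125), so ‖F‖₂ = 22.0391.

22.0391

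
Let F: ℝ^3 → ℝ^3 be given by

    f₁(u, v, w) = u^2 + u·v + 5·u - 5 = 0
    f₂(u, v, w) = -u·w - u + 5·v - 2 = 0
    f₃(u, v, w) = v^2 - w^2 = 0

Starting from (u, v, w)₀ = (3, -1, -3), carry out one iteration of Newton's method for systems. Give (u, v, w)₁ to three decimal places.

(0.676, 1.412, -0.863)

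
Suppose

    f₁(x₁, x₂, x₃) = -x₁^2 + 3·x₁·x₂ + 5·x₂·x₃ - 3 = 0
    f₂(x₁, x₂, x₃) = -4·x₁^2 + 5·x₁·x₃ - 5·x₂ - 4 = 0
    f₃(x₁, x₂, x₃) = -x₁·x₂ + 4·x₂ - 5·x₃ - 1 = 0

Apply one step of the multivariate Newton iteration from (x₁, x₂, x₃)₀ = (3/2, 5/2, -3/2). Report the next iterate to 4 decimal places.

At (3/2, 5/2, -3/2): F = (-12.7500, -36.7500, 12.7500).
Jacobian J = [[-2·x₁ + 3·x₂, 3·x₁ + 5·x₃, 5·x₂], [-8·x₁ + 5·x₃, -5, 5·x₁], [-x₂, -x₁ + 4, -5]].
At the point, J = [[4.5000, -3.0000, 12.5000], [-19.5000, -5.0000, 7.5000], [-2.5000, 2.5000, -5.0000]] (det J = -388.7500).
Solving J·Δ = −F gives Δ = (-0.4293, -6.1158, -0.2932).
Then the next iterate is (x₁, x₂, x₃)₁ = (1.0707, -3.6158, -1.7932).

(1.0707, -3.6158, -1.7932)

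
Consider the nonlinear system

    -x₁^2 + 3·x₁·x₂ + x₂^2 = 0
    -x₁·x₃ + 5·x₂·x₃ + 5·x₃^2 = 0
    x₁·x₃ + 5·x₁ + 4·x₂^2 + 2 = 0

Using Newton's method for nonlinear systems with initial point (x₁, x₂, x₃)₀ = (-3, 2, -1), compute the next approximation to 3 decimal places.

(-1.325, 1.420, 0.142)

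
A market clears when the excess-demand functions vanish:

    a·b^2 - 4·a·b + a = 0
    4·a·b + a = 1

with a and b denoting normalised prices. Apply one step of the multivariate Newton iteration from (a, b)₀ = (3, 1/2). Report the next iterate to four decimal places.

At (3, 1/2): F = (-2.2500, 8.0000).
Jacobian J = [[b^2 - 4·b + 1, 2·a·b - 4·a], [4·b + 1, 4·a]].
At the point, J = [[-0.7500, -9.0000], [3.0000, 12.0000]] (det J = 18.0000).
Solving J·Δ = −F gives Δ = (-2.5000, -0.0417).
Then the next iterate is (a, b)₁ = (0.5000, 0.4583).

(0.5000, 0.4583)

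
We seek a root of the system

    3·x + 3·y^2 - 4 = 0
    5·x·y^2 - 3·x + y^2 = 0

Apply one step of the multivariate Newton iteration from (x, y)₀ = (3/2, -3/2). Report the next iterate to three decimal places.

(-22.167, -8.583)

At (3/2, -3/2): F = (7.250, 14.625).
Jacobian J = [[3, 6·y], [5·y^2 - 3, 10·x·y + 2·y]].
At the point, J = [[3.000, -9.000], [8.250, -25.500]] (det J = -2.250).
Solving J·Δ = −F gives Δ = (-23.667, -7.083).
Then the next iterate is (x, y)₁ = (-22.167, -8.583).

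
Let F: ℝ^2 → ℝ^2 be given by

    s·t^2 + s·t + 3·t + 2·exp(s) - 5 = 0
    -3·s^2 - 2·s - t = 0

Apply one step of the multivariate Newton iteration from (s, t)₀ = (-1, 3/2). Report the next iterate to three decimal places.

(1.088, 7.352)

At (-1, 3/2): F = (-3.51424, -2.500).
Jacobian J = [[t^2 + t + 2·exp(s), 2·s·t + s + 3], [-6·s - 2, -1]].
At the point, J = [[4.48576, -1.000], [4.000, -1.000]] (det J = -0.48576).
Solving J·Δ = −F gives Δ = (2.088, 5.852).
Then the next iterate is (s, t)₁ = (1.088, 7.352).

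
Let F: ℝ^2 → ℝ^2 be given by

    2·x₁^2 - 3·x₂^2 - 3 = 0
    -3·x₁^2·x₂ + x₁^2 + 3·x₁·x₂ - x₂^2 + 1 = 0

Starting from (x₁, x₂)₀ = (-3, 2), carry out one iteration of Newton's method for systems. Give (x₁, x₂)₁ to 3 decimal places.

(-2.000, 1.250)

At (-3, 2): F = (3.000, -66.000).
Jacobian J = [[4·x₁, -6·x₂], [-6·x₁·x₂ + 2·x₁ + 3·x₂, -3·x₁^2 + 3·x₁ - 2·x₂]].
At the point, J = [[-12.000, -12.000], [36.000, -40.000]] (det J = 912.000).
Solving J·Δ = −F gives Δ = (1.000, -0.750).
Then the next iterate is (x₁, x₂)₁ = (-2.000, 1.250).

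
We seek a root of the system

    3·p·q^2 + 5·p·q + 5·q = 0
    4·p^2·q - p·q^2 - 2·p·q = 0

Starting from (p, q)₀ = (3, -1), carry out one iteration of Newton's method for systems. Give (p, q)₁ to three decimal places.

At (3, -1): F = (-11.000, -33.000).
Jacobian J = [[3·q^2 + 5·q, 6·p·q + 5·p + 5], [8·p·q - q^2 - 2·q, 4·p^2 - 2·p·q - 2·p]].
At the point, J = [[-2.000, 2.000], [-23.000, 36.000]] (det J = -26.000).
Solving J·Δ = −F gives Δ = (-12.692, -7.192).
Then the next iterate is (p, q)₁ = (-9.692, -8.192).

(-9.692, -8.192)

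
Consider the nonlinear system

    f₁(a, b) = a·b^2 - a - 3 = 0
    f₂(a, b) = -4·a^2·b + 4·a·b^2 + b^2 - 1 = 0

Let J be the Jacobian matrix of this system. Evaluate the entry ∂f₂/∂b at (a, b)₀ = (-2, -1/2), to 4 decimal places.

∂f₂/∂b = -4·a^2 + 8·a·b + 2·b.
At (-2, -1/2) this is -9.0000.

-9.0000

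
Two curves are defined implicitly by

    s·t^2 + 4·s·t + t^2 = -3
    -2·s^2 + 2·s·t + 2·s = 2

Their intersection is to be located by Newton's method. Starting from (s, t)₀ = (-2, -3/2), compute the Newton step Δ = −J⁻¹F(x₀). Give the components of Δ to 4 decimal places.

(1.8200, 1.1850)

At (-2, -3/2): F = (12.7500, -8.0000).
Jacobian J = [[t^2 + 4·t, 2·s·t + 4·s + 2·t], [-4·s + 2·t + 2, 2·s]].
At the point, J = [[-3.7500, -5.0000], [7.0000, -4.0000]] (det J = 50.0000).
Solving J·Δ = −F gives Δ = (1.8200, 1.1850).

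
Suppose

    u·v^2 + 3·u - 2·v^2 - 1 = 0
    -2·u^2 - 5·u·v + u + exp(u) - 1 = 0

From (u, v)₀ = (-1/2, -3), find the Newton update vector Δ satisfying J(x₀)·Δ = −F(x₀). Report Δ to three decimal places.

(0.285, 1.439)

At (-1/2, -3): F = (-25.000, -8.89347).
Jacobian J = [[v^2 + 3, 2·u·v - 4·v], [-4·u - 5·v + exp(u) + 1, -5·u]].
At the point, J = [[12.000, 15.000], [18.60653, 2.500]] (det J = -249.09796).
Solving J·Δ = −F gives Δ = (0.285, 1.439).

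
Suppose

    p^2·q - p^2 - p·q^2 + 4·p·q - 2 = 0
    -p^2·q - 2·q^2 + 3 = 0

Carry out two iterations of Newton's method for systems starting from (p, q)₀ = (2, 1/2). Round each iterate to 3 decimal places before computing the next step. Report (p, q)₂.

At (2, 1/2): F = (-0.500, 0.500).
Jacobian J = [[2·p·q - 2·p - q^2 + 4·q, p^2 - 2·p·q + 4·p], [-2·p·q, -p^2 - 4·q]].
At the point, J = [[-0.250, 10.000], [-2.000, -6.000]] (det J = 21.500).
Solving J·Δ = −F gives Δ = (0.093, 0.052).
Then the next iterate is (p, q)₁ = (2.093, 0.552).
Round to (2.093, 0.552) and repeat: F = (0.02107, -0.02753), J = [[0.02797, 10.44198], [-2.31067, -6.58865]].
Δ = (-0.006, -0.002), so (p, q)₂ = (2.087, 0.550).

(2.087, 0.550)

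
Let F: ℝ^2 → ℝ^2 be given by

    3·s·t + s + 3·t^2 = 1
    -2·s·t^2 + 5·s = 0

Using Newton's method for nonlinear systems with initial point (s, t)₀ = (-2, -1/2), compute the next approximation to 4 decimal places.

(-0.0235, -0.5265)

At (-2, -1/2): F = (0.7500, -9.0000).
Jacobian J = [[3·t + 1, 3·s + 6·t], [-2·t^2 + 5, -4·s·t]].
At the point, J = [[-0.5000, -9.0000], [4.5000, -4.0000]] (det J = 42.5000).
Solving J·Δ = −F gives Δ = (1.9765, -0.0265).
Then the next iterate is (s, t)₁ = (-0.0235, -0.5265).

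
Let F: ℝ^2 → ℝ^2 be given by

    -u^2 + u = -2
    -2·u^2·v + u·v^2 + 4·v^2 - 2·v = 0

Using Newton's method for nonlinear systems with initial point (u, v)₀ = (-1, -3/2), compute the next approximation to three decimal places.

(-1.000, -0.519)

At (-1, -3/2): F = (0.000, 12.750).
Jacobian J = [[-2·u + 1, 0], [-4·u·v + v^2, -2·u^2 + 2·u·v + 8·v - 2]].
At the point, J = [[3.000, 0.000], [-3.750, -13.000]] (det J = -39.000).
Solving J·Δ = −F gives Δ = (0.000, 0.981).
Then the next iterate is (u, v)₁ = (-1.000, -0.519).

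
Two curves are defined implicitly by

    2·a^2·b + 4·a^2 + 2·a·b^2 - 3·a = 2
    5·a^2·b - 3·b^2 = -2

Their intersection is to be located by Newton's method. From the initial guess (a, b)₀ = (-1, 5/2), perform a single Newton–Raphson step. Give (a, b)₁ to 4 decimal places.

(-1.0783, 2.2707)

At (-1, 5/2): F = (-2.5000, -4.2500).
Jacobian J = [[4·a·b + 8·a + 2·b^2 - 3, 2·a^2 + 4·a·b], [10·a·b, 5·a^2 - 6·b]].
At the point, J = [[-8.5000, -8.0000], [-25.0000, -10.0000]] (det J = -115.0000).
Solving J·Δ = −F gives Δ = (-0.0783, -0.2293).
Then the next iterate is (a, b)₁ = (-1.0783, 2.2707).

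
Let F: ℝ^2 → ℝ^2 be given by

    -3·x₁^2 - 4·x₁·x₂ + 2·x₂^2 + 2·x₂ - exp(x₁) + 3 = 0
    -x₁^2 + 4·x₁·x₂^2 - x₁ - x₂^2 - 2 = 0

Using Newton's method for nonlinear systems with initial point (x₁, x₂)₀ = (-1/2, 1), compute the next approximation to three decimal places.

At (-1/2, 1): F = (7.64347, -4.750).
Jacobian J = [[-6·x₁ - 4·x₂ - exp(x₁), -4·x₁ + 4·x₂ + 2], [-2·x₁ + 4·x₂^2 - 1, 8·x₁·x₂ - 2·x₂]].
At the point, J = [[-1.60653, 8.000], [4.000, -6.000]] (det J = -22.36082).
Solving J·Δ = −F gives Δ = (-0.352, -1.026).
Then the next iterate is (x₁, x₂)₁ = (-0.852, -0.026).

(-0.852, -0.026)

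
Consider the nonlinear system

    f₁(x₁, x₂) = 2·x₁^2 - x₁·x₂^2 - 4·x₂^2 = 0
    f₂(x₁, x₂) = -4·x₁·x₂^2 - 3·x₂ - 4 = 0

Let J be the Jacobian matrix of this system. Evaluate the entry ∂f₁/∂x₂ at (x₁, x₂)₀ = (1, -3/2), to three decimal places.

15.000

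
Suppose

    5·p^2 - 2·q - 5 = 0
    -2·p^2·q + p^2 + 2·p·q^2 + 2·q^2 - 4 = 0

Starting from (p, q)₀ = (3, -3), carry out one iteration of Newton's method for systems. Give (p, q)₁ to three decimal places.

(1.509, -2.371)

At (3, -3): F = (46.000, 131.000).
Jacobian J = [[10·p, -2], [-4·p·q + 2·p + 2·q^2, -2·p^2 + 4·p·q + 4·q]].
At the point, J = [[30.000, -2.000], [60.000, -66.000]] (det J = -1860.000).
Solving J·Δ = −F gives Δ = (-1.491, 0.629).
Then the next iterate is (p, q)₁ = (1.509, -2.371).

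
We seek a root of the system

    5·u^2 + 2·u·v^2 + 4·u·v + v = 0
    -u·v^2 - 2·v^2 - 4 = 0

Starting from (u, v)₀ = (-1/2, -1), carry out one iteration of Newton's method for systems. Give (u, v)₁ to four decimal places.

At (-1/2, -1): F = (1.2500, -5.5000).
Jacobian J = [[10·u + 2·v^2 + 4·v, 4·u·v + 4·u + 1], [-v^2, -2·u·v - 4·v]].
At the point, J = [[-7.0000, 1.0000], [-1.0000, 3.0000]] (det J = -20.0000).
Solving J·Δ = −F gives Δ = (0.4625, 1.9875).
Then the next iterate is (u, v)₁ = (-0.0375, 0.9875).

(-0.0375, 0.9875)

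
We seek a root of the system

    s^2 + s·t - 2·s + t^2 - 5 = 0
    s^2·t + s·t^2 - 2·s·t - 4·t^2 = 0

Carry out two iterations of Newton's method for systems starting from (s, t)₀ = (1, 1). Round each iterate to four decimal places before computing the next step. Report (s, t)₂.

(3.2222, 1.0000)

At (1, 1): F = (-4.0000, -4.0000).
Jacobian J = [[2·s + t - 2, s + 2·t], [2·s·t + t^2 - 2·t, s^2 + 2·s·t - 2·s - 8·t]].
At the point, J = [[1.0000, 3.0000], [1.0000, -7.0000]] (det J = -10.0000).
Solving J·Δ = −F gives Δ = (4.0000, 0.0000).
Then the next iterate is (s, t)₁ = (5.0000, 1.0000).
Round to (5.0000, 1.0000) and repeat: F = (16.0000, 16.0000), J = [[9.0000, 7.0000], [9.0000, 17.0000]].
Δ = (-1.7778, 0.0000), so (s, t)₂ = (3.2222, 1.0000).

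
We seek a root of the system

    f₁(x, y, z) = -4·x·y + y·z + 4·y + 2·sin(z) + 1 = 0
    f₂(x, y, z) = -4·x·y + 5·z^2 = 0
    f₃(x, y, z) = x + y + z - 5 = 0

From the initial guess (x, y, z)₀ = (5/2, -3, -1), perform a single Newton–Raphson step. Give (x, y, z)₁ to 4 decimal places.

(3.8636, 2.2793, -1.1429)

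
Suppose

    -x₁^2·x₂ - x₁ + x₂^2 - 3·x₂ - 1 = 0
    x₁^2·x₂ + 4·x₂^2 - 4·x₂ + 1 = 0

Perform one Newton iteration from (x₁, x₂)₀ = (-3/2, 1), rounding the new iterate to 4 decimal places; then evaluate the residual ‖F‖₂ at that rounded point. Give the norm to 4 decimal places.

57.5371

At (-3/2, 1): F = (-3.7500, 3.2500).
Jacobian J = [[-2·x₁·x₂ - 1, -x₁^2 + 2·x₂ - 3], [2·x₁·x₂, x₁^2 + 8·x₂ - 4]].
At the point, J = [[2.0000, -3.2500], [-3.0000, 6.2500]] (det J = 2.7500).
Solving J·Δ = −F gives Δ = (4.6818, 1.7273).
Then the next iterate is (x₁, x₂)₁ = (3.1818, 2.7273).
Re-evaluating at (3.1818, 2.7273): F = (-32.536314, 47.454241), so ‖F‖₂ = 57.5371.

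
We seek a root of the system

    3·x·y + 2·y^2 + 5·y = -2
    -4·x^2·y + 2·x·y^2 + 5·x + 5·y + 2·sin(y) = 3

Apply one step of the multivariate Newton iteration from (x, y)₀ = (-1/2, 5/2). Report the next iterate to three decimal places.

(-0.636, 0.853)

At (-1/2, 5/2): F = (23.250, -0.55306).
Jacobian J = [[3·y, 3·x + 4·y + 5], [-8·x·y + 2·y^2 + 5, -4·x^2 + 4·x·y + 2·cos(y) + 5]].
At the point, J = [[7.500, 13.500], [27.500, -2.60229]] (det J = -390.76715).
Solving J·Δ = −F gives Δ = (-0.136, -1.647).
Then the next iterate is (x, y)₁ = (-0.636, 0.853).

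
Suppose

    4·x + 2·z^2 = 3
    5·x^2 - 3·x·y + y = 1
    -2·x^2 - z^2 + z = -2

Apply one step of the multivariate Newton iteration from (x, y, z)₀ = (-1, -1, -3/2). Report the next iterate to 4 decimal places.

At (-1, -1, -3/2): F = (-2.5000, 0.0000, -3.7500).
Jacobian J = [[4, 0, 4·z], [10·x - 3·y, -3·x + 1, 0], [-4·x, 0, -2·z + 1]].
At the point, J = [[4.0000, 0.0000, -6.0000], [-7.0000, 4.0000, 0.0000], [4.0000, 0.0000, 4.0000]] (det J = 160.0000).
Solving J·Δ = −F gives Δ = (0.8125, 1.4219, 0.1250).
Then the next iterate is (x, y, z)₁ = (-0.1875, 0.4219, -1.3750).

(-0.1875, 0.4219, -1.3750)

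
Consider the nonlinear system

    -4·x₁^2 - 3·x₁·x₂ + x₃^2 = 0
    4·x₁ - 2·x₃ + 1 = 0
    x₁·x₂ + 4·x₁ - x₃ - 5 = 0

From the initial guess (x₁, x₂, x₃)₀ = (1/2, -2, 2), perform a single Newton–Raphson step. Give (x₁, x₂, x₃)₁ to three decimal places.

At (1/2, -2, 2): F = (6.000, -1.000, -6.000).
Jacobian J = [[-8·x₁ - 3·x₂, -3·x₁, 2·x₃], [4, 0, -2], [x₂ + 4, x₁, -1]].
At the point, J = [[2.000, -1.500, 4.000], [4.000, 0.000, -2.000], [2.000, 0.500, -1.000]] (det J = 10.000).
Solving J·Δ = −F gives Δ = (1.250, 11.000, 2.000).
Then the next iterate is (x₁, x₂, x₃)₁ = (1.750, 9.000, 4.000).

(1.750, 9.000, 4.000)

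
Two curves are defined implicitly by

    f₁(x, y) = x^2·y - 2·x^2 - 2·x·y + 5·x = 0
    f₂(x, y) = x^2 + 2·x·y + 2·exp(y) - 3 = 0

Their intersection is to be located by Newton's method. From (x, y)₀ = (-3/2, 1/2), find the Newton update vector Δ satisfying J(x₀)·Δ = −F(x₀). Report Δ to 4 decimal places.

At (-3/2, 1/2): F = (-9.3750, 1.047443).
Jacobian J = [[2·x·y - 4·x - 2·y + 5, x^2 - 2·x], [2·x + 2·y, 2·x + 2·exp(y)]].
At the point, J = [[8.5000, 5.2500], [-2.0000, 0.297443]] (det J = 13.028262).
Solving J·Δ = −F gives Δ = (0.6361, 0.7558).

(0.6361, 0.7558)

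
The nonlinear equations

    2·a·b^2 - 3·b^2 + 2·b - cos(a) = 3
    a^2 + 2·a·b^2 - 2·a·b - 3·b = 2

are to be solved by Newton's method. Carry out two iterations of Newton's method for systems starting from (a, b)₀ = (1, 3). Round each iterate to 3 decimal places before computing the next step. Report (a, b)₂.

At (1, 3): F = (-6.54030, 2.000).
Jacobian J = [[2·b^2 + sin(a), 4·a·b - 6·b + 2], [2·a + 2·b^2 - 2·b, 4·a·b - 2·a - 3]].
At the point, J = [[18.84147, -4.000], [14.000, 7.000]] (det J = 187.89030).
Solving J·Δ = −F gives Δ = (0.201, -0.688).
Then the next iterate is (a, b)₁ = (1.201, 2.312).
Round to (1.201, 2.312) and repeat: F = (-1.93394, -0.20751), J = [[11.62309, -0.76515], [8.46869, 5.70485]].
Δ = (0.154, -0.192), so (a, b)₂ = (1.355, 2.120).

(1.355, 2.120)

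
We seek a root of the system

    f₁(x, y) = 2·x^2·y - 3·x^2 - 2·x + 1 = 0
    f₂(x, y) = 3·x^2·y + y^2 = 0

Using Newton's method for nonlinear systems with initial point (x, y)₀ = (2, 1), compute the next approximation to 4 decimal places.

(0.8778, 1.0333)

At (2, 1): F = (-7.0000, 13.0000).
Jacobian J = [[4·x·y - 6·x - 2, 2·x^2], [6·x·y, 3·x^2 + 2·y]].
At the point, J = [[-6.0000, 8.0000], [12.0000, 14.0000]] (det J = -180.0000).
Solving J·Δ = −F gives Δ = (-1.1222, 0.0333).
Then the next iterate is (x, y)₁ = (0.8778, 1.0333).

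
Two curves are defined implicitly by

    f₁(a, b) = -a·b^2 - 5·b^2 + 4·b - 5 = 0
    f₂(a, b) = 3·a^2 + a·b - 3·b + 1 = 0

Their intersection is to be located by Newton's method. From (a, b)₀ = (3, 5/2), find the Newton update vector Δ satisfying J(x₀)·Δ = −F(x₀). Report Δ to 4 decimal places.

At (3, 5/2): F = (-45.0000, 28.0000).
Jacobian J = [[-b^2, -2·a·b - 10·b + 4], [6·a + b, a - 3]].
At the point, J = [[-6.2500, -36.0000], [20.5000, 0.0000]] (det J = 738.0000).
Solving J·Δ = −F gives Δ = (-1.3659, -1.0129).

(-1.3659, -1.0129)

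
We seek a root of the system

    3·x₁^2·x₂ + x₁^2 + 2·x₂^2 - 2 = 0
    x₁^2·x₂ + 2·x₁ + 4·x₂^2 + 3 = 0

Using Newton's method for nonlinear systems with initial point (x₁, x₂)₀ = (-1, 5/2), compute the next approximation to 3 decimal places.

(-0.910, 1.156)

At (-1, 5/2): F = (19.000, 28.500).
Jacobian J = [[6·x₁·x₂ + 2·x₁, 3·x₁^2 + 4·x₂], [2·x₁·x₂ + 2, x₁^2 + 8·x₂]].
At the point, J = [[-17.000, 13.000], [-3.000, 21.000]] (det J = -318.000).
Solving J·Δ = −F gives Δ = (0.090, -1.344).
Then the next iterate is (x₁, x₂)₁ = (-0.910, 1.156).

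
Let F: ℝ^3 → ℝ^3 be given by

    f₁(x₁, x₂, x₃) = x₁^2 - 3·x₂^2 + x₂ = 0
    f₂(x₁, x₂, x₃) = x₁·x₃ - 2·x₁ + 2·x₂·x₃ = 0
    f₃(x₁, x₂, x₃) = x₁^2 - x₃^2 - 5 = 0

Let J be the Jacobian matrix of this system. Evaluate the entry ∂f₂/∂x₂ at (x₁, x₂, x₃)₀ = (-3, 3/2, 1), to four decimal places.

∂f₂/∂x₂ = 2·x₃.
At (-3, 3/2, 1) this is 2.0000.

2.0000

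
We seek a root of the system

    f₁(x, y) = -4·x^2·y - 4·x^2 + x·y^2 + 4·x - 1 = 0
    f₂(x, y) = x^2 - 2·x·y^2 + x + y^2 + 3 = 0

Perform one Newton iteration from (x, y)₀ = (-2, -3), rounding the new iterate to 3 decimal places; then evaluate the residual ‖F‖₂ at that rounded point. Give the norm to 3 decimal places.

At (-2, -3): F = (5.000, 50.000).
Jacobian J = [[-8·x·y - 8·x + y^2 + 4, -4·x^2 + 2·x·y], [2·x - 2·y^2 + 1, -4·x·y + 2·y]].
At the point, J = [[-19.000, -4.000], [-21.000, -30.000]] (det J = 486.000).
Solving J·Δ = −F gives Δ = (-0.103, 1.739).
Then the next iterate is (x, y)₁ = (-2.103, -1.261).
Re-evaluating at (-2.103, -1.261): F = (-8.13882, 13.59778), so ‖F‖₂ = 15.847.

15.847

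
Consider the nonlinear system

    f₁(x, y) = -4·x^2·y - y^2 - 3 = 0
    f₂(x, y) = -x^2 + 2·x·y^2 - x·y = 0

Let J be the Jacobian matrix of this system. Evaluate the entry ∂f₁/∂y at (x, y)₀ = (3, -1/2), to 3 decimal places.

-35.000

∂f₁/∂y = -4·x^2 - 2·y.
At (3, -1/2) this is -35.000.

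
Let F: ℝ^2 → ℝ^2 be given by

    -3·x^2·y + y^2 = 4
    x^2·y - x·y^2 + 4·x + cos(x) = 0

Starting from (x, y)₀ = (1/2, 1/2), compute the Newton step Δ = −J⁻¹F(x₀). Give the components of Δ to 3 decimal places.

(0.549, 19.796)

At (1/2, 1/2): F = (-4.125, 2.87758).
Jacobian J = [[-6·x·y, -3·x^2 + 2·y], [2·x·y - y^2 - sin(x) + 4, x^2 - 2·x·y]].
At the point, J = [[-1.500, 0.250], [3.77057, -0.250]] (det J = -0.56764).
Solving J·Δ = −F gives Δ = (0.549, 19.796).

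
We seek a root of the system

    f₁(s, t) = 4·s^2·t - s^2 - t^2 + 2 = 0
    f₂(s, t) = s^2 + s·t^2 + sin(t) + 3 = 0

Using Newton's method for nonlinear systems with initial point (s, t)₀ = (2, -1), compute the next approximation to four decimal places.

(-1.8988, -4.2765)

At (2, -1): F = (-19.0000, 8.158529).
Jacobian J = [[8·s·t - 2·s, 4·s^2 - 2·t], [2·s + t^2, 2·s·t + cos(t)]].
At the point, J = [[-20.0000, 18.0000], [5.0000, -3.459698]] (det J = -20.806046).
Solving J·Δ = −F gives Δ = (-3.8988, -3.2765).
Then the next iterate is (s, t)₁ = (-1.8988, -4.2765).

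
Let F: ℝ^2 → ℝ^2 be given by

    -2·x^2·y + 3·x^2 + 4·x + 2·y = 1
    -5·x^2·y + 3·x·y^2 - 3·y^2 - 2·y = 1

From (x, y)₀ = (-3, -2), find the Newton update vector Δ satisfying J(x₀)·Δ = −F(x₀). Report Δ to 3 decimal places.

(0.950, 0.618)

At (-3, -2): F = (46.000, 45.000).
Jacobian J = [[-4·x·y + 6·x + 4, -2·x^2 + 2], [-10·x·y + 3·y^2, -5·x^2 + 6·x·y - 6·y - 2]].
At the point, J = [[-38.000, -16.000], [-48.000, 1.000]] (det J = -806.000).
Solving J·Δ = −F gives Δ = (0.950, 0.618).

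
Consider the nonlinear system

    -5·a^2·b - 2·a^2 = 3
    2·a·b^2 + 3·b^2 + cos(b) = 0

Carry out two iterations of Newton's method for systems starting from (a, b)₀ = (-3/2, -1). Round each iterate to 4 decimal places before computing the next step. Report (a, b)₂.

(-6.0296, -1.3762)

At (-3/2, -1): F = (3.7500, 0.540302).
Jacobian J = [[-10·a·b - 4·a, -5·a^2], [2·b^2, 4·a·b + 6·b - sin(b)]].
At the point, J = [[-9.0000, -11.2500], [2.0000, 0.841471]] (det J = 14.926761).
Solving J·Δ = −F gives Δ = (-0.6186, 0.8282).
Then the next iterate is (a, b)₁ = (-2.1186, -0.1718).
Round to (-2.1186, -0.1718) and repeat: F = (-8.121340, 0.948762), J = [[4.834645, -22.442330], [0.059030, 0.596058]].
Δ = (-3.9110, -1.2044), so (a, b)₂ = (-6.0296, -1.3762).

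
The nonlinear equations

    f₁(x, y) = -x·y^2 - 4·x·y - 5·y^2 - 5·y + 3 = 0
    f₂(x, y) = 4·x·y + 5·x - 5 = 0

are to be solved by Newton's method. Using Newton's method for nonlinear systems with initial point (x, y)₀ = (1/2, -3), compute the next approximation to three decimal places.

(-0.404, -1.915)

At (1/2, -3): F = (-25.500, -8.500).
Jacobian J = [[-y^2 - 4·y, -2·x·y - 4·x - 10·y - 5], [4·y + 5, 4·x]].
At the point, J = [[3.000, 26.000], [-7.000, 2.000]] (det J = 188.000).
Solving J·Δ = −F gives Δ = (-0.904, 1.085).
Then the next iterate is (x, y)₁ = (-0.404, -1.915).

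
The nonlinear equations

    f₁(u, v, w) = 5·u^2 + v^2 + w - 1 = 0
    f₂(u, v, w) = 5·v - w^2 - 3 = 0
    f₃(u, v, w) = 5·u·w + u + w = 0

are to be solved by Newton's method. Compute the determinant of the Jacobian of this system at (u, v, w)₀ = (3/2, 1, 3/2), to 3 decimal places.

J = [[10·u, 2·v, 1], [0, 5, -2·w], [5·w + 1, 0, 5·u + 1]].
At the point, J = [[15.000, 2.000, 1.000], [0.000, 5.000, -3.000], [8.500, 0.000, 8.500]].
det J = 544.000.

544.000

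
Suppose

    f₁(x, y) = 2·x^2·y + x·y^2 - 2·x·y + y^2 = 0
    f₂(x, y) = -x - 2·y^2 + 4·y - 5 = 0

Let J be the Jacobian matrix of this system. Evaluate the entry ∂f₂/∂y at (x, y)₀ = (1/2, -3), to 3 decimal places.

∂f₂/∂y = -4·y + 4.
At (1/2, -3) this is 16.000.

16.000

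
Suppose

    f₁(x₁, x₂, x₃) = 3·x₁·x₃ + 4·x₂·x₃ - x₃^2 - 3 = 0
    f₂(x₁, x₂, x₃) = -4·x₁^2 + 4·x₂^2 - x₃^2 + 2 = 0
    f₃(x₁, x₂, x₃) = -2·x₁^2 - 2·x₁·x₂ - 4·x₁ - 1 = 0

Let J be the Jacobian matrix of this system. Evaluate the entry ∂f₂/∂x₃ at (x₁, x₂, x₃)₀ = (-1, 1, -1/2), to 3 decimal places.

1.000

∂f₂/∂x₃ = -2·x₃.
At (-1, 1, -1/2) this is 1.000.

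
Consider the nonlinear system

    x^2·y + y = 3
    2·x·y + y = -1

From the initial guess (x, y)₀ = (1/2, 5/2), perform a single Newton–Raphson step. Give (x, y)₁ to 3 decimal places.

(-5.300, 14.000)

At (1/2, 5/2): F = (0.125, 6.000).
Jacobian J = [[2·x·y, x^2 + 1], [2·y, 2·x + 1]].
At the point, J = [[2.500, 1.250], [5.000, 2.000]] (det J = -1.250).
Solving J·Δ = −F gives Δ = (-5.800, 11.500).
Then the next iterate is (x, y)₁ = (-5.300, 14.000).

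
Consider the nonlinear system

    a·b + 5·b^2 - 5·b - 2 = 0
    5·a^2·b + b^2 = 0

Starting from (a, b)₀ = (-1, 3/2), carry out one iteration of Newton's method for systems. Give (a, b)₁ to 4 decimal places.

At (-1, 3/2): F = (0.2500, 9.7500).
Jacobian J = [[b, a + 10·b - 5], [10·a·b, 5·a^2 + 2·b]].
At the point, J = [[1.5000, 9.0000], [-15.0000, 8.0000]] (det J = 147.0000).
Solving J·Δ = −F gives Δ = (0.5833, -0.1250).
Then the next iterate is (a, b)₁ = (-0.4167, 1.3750).

(-0.4167, 1.3750)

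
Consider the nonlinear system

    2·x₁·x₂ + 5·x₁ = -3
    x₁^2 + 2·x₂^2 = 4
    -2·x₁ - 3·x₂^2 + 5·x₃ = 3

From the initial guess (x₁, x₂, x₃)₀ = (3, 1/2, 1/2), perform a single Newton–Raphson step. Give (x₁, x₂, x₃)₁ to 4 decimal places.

(3.3750, -3.3750, -0.2250)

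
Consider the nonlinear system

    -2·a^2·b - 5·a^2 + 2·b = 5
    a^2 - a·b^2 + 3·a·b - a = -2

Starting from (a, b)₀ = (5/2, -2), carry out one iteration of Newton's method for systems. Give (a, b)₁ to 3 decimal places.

(-0.616, -1.968)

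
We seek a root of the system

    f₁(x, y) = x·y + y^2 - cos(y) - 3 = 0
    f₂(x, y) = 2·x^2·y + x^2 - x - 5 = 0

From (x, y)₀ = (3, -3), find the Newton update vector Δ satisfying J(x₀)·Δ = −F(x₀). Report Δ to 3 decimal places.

(-1.339, 0.639)

At (3, -3): F = (-2.01001, -53.000).
Jacobian J = [[y, x + 2·y + sin(y)], [4·x·y + 2·x - 1, 2·x^2]].
At the point, J = [[-3.000, -3.14112], [-31.000, 18.000]] (det J = -151.37472).
Solving J·Δ = −F gives Δ = (-1.339, 0.639).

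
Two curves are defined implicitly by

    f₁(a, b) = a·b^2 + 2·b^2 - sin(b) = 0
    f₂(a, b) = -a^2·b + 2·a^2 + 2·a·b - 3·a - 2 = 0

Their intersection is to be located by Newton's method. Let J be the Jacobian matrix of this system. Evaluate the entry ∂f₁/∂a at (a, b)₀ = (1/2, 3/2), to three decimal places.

2.250

∂f₁/∂a = b^2.
At (1/2, 3/2) this is 2.250.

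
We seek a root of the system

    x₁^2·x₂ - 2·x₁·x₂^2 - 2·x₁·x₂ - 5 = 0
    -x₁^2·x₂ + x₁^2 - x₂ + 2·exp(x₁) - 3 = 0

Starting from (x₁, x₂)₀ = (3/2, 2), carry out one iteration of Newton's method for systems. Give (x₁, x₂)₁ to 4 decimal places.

At (3/2, 2): F = (-18.5000, 1.713378).
Jacobian J = [[2·x₁·x₂ - 2·x₂^2 - 2·x₂, x₁^2 - 4·x₁·x₂ - 2·x₁], [-2·x₁·x₂ + 2·x₁ + 2·exp(x₁), -x₁^2 - 1]].
At the point, J = [[-6.0000, -12.7500], [5.963378, -3.2500]] (det J = 95.533071).
Solving J·Δ = −F gives Δ = (-0.8580, -1.0472).
Then the next iterate is (x₁, x₂)₁ = (0.6420, 0.9528).

(0.6420, 0.9528)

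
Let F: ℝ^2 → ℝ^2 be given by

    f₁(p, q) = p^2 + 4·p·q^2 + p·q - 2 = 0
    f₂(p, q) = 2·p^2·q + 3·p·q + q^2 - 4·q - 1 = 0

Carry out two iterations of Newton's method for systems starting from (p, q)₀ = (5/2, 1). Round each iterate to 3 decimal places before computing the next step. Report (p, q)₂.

(0.058, 1.065)

At (5/2, 1): F = (16.750, 16.000).
Jacobian J = [[2·p + 4·q^2 + q, 8·p·q + p], [4·p·q + 3·q, 2·p^2 + 3·p + 2·q - 4]].
At the point, J = [[10.000, 22.500], [13.000, 18.000]] (det J = -112.500).
Solving J·Δ = −F gives Δ = (-0.520, -0.513).
Then the next iterate is (p, q)₁ = (1.980, 0.487).
Round to (1.980, 0.487) and repeat: F = (4.76304, 4.00042), J = [[5.39568, 9.69408], [5.31804, 10.75480]].
Δ = (-1.922, 0.578), so (p, q)₂ = (0.058, 1.065).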